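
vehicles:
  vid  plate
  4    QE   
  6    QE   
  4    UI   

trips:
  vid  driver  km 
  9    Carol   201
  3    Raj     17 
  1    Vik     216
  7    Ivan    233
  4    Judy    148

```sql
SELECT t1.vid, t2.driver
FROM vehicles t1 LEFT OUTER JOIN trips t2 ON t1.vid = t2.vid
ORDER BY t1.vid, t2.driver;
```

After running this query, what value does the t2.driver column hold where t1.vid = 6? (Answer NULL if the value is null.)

NULL

LEFT JOIN keeps every row from `vehicles`; unmatched rows get NULL for `trips`'s columns.
Matching on t1.vid = t2.vid.
- t1 (vid=4) pairs with 1 row(s) of t2.
- t1 (vid=6) has no partner → padded with NULL.
- t1 (vid=4) pairs with 1 row(s) of t2.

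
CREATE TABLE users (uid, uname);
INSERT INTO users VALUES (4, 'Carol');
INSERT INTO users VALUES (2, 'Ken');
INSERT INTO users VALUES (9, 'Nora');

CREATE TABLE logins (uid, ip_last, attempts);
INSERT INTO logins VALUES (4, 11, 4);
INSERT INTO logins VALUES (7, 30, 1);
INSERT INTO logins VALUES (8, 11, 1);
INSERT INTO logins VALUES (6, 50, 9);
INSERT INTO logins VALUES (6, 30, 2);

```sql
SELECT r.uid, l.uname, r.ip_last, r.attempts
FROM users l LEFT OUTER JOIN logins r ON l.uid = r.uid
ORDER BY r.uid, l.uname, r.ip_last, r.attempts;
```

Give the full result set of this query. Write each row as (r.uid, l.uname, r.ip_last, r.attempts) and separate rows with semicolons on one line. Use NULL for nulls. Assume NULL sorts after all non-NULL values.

(4, Carol, 11, 4); (NULL, Ken, NULL, NULL); (NULL, Nora, NULL, NULL)

LEFT JOIN keeps every row from `users`; unmatched rows get NULL for `logins`'s columns.
Matching on l.uid = r.uid.
- l[0] uid=4 → 1 match(es) in r → 1 row(s).
- l[1] uid=2 → no match; kept with NULLs on the r side.
- l[2] uid=9 → no match; kept with NULLs on the r side.
After projecting and ordering:
r.uid | l.uname | r.ip_last | r.attempts
4 | Carol | 11 | 4
NULL | Ken | NULL | NULL
NULL | Nora | NULL | NULL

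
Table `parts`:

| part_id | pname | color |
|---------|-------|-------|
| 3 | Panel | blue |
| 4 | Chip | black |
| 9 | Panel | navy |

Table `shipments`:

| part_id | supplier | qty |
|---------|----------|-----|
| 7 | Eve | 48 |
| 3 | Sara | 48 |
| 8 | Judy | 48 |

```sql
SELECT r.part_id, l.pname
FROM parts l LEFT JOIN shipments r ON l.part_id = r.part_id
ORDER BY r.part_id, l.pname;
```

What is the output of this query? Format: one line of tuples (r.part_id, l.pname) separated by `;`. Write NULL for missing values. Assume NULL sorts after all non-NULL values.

(3, Panel); (NULL, Chip); (NULL, Panel)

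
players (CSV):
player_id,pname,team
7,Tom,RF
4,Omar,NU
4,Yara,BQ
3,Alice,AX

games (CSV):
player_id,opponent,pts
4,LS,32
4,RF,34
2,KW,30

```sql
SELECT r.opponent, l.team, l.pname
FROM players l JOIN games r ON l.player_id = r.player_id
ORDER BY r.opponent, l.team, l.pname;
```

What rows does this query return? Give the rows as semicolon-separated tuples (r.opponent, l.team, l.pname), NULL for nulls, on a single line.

(LS, BQ, Yara); (LS, NU, Omar); (RF, BQ, Yara); (RF, NU, Omar)

INNER JOIN keeps only pairs where the ON condition holds.
Matching on l.player_id = r.player_id.
Matched pairs: 4.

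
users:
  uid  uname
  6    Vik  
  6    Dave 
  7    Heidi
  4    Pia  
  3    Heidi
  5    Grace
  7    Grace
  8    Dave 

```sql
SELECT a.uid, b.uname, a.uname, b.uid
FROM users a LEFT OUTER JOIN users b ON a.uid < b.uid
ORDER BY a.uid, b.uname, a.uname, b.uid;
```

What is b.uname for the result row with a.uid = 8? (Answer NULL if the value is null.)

NULL

LEFT JOIN keeps every row from `users a`; unmatched rows get NULL for `users b`'s columns.
Matching on a.uid < b.uid.
- uid=6: 3 matching b row(s), so 3 row(s) emitted.
- uid=6: 3 matching b row(s), so 3 row(s) emitted.
- uid=7: 1 matching b row(s), so 1 row(s) emitted.
- uid=4: 6 matching b row(s), so 6 row(s) emitted.
- uid=3: 7 matching b row(s), so 7 row(s) emitted.
- uid=5: 5 matching b row(s), so 5 row(s) emitted.
- uid=7: 1 matching b row(s), so 1 row(s) emitted.
- uid=8: no b row matches, row kept with b columns NULL.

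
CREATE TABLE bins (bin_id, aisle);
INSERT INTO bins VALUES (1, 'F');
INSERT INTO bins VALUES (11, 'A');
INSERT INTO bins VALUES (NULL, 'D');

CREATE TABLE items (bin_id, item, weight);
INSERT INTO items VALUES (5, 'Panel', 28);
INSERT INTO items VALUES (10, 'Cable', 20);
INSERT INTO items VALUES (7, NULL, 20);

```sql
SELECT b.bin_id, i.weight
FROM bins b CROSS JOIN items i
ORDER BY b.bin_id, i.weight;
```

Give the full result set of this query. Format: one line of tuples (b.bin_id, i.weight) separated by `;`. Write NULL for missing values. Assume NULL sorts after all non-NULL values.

CROSS JOIN pairs every row of `bins` with every row of `items`: 3 × 3 = 9 rows.
After projecting and ordering:
b.bin_id | i.weight
1 | 20
1 | 20
1 | 28
11 | 20
11 | 20
11 | 28
NULL | 20
NULL | 20
NULL | 28

(1, 20); (1, 20); (1, 28); (11, 20); (11, 20); (11, 28); (NULL, 20); (NULL, 20); (NULL, 28)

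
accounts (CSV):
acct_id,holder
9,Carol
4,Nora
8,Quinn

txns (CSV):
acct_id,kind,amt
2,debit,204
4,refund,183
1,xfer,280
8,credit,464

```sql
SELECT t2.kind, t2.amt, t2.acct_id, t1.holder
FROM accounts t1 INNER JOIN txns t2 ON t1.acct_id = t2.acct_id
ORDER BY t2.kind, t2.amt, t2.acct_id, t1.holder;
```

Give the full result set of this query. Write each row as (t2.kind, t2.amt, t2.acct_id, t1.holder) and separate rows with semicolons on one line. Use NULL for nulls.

(credit, 464, 8, Quinn); (refund, 183, 4, Nora)

INNER JOIN keeps only pairs where the ON condition holds.
Matching on t1.acct_id = t2.acct_id.
Matched pairs: 2.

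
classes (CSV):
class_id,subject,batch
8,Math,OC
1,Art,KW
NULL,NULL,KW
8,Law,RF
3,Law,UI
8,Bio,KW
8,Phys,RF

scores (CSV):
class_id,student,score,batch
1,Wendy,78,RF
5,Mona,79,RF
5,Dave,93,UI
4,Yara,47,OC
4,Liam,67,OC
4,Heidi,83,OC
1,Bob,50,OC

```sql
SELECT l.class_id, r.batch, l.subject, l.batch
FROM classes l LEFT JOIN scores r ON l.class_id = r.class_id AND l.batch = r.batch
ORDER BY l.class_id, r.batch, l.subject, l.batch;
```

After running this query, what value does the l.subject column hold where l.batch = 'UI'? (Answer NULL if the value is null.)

LEFT JOIN keeps every row from `classes`; unmatched rows get NULL for `scores`'s columns.
Matching on l.class_id = r.class_id AND l.batch = r.batch. A NULL in a compared column never satisfies the condition.
- class_id=8, batch=OC: no r row matches, row kept with r columns NULL.
- class_id=1, batch=KW: no r row matches, row kept with r columns NULL.
- class_id=NULL, batch=KW: no r row matches, row kept with r columns NULL.
- class_id=8, batch=RF: no r row matches, row kept with r columns NULL.
- class_id=3, batch=UI: no r row matches, row kept with r columns NULL.
- class_id=8, batch=KW: no r row matches, row kept with r columns NULL.
- class_id=8, batch=RF: no r row matches, row kept with r columns NULL.

Law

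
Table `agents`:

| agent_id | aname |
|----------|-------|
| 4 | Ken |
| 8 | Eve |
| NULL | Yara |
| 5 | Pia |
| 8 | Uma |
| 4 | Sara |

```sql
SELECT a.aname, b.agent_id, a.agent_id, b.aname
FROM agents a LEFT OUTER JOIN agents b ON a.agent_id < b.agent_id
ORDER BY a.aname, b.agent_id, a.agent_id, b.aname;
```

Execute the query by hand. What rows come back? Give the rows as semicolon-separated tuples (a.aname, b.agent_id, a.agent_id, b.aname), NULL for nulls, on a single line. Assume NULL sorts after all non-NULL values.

(Eve, NULL, 8, NULL); (Ken, 5, 4, Pia); (Ken, 8, 4, Eve); (Ken, 8, 4, Uma); (Pia, 8, 5, Eve); (Pia, 8, 5, Uma); (Sara, 5, 4, Pia); (Sara, 8, 4, Eve); (Sara, 8, 4, Uma); (Uma, NULL, 8, NULL); (Yara, NULL, NULL, NULL)

LEFT JOIN keeps every row from `agents a`; unmatched rows get NULL for `agents b`'s columns.
Matching on a.agent_id < b.agent_id. A NULL in a compared column never satisfies the condition.
- a (agent_id=4) pairs with 3 row(s) of b.
- a (agent_id=8) has no partner → padded with NULL.
- a (agent_id=NULL) has no partner → padded with NULL.
- a (agent_id=5) pairs with 2 row(s) of b.
- a (agent_id=8) has no partner → padded with NULL.
- a (agent_id=4) pairs with 3 row(s) of b.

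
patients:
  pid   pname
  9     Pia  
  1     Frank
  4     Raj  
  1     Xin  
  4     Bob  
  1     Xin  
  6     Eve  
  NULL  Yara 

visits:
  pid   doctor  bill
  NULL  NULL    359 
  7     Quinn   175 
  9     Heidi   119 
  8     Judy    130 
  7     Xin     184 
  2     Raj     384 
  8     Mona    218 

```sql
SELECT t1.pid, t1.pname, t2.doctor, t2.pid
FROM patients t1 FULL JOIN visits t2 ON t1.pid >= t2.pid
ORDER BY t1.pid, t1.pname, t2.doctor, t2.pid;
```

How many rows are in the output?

14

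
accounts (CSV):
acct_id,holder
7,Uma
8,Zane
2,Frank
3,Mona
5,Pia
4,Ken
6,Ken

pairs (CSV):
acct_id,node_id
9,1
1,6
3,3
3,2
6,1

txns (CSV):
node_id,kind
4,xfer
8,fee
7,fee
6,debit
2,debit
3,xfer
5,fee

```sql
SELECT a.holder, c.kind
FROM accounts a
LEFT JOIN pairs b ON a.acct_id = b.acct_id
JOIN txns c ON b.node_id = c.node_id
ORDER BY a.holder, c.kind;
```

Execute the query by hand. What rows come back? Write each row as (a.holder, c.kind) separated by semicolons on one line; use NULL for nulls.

Evaluate left to right. First `accounts a LEFT JOIN pairs b` on acct_id: 8 row(s).
Then INNER JOIN `txns c` on node_id: keep only rows whose b.node_id appears in c.

(Mona, debit); (Mona, xfer)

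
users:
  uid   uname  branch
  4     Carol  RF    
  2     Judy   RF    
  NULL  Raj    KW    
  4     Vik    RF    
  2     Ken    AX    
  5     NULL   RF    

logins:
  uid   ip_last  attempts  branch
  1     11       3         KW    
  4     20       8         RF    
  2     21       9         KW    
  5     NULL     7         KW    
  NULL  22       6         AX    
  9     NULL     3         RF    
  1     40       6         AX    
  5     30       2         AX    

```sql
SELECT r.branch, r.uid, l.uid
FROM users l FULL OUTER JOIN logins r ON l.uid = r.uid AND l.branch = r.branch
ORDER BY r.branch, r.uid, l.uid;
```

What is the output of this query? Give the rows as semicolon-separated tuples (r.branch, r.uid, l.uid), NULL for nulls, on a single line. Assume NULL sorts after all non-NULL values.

FULL OUTER JOIN keeps every row from both sides; unmatched rows get NULL for the other side's columns.
Matching on l.uid = r.uid AND l.branch = r.branch. A NULL in a compared column never satisfies the condition.
- l[0] uid=4, branch=RF → 1 match(es) in r → 1 row(s).
- l[1] uid=2, branch=RF → no match; kept with NULLs on the r side.
- l[2] uid=NULL, branch=KW → no match; kept with NULLs on the r side.
- l[3] uid=4, branch=RF → 1 match(es) in r → 1 row(s).
- l[4] uid=2, branch=AX → no match; kept with NULLs on the r side.
- l[5] uid=5, branch=RF → no match; kept with NULLs on the r side.
- 7 r row(s) had no l match → kept, l columns NULL.

(AX, 1, NULL); (AX, 5, NULL); (AX, NULL, NULL); (KW, 1, NULL); (KW, 2, NULL); (KW, 5, NULL); (RF, 4, 4); (RF, 4, 4); (RF, 9, NULL); (NULL, NULL, 2); (NULL, NULL, 2); (NULL, NULL, 5); (NULL, NULL, NULL)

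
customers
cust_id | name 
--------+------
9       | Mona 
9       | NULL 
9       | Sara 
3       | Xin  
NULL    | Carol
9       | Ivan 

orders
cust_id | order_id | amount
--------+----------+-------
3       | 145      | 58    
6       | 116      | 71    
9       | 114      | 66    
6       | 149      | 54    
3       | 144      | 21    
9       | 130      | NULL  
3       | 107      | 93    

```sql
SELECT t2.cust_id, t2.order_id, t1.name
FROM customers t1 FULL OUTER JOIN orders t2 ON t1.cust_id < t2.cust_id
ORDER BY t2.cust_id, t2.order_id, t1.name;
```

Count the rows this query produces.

FULL OUTER JOIN keeps every row from both sides; unmatched rows get NULL for the other side's columns.
Matching on t1.cust_id < t2.cust_id. A NULL in a compared column never satisfies the condition.
- t1 (cust_id=9) has no partner → padded with NULL.
- t1 (cust_id=9) has no partner → padded with NULL.
- t1 (cust_id=9) has no partner → padded with NULL.
- t1 (cust_id=3) pairs with 4 row(s) of t2.
- t1 (cust_id=NULL) has no partner → padded with NULL.
- t1 (cust_id=9) has no partner → padded with NULL.
- 3 t2 row(s) had no t1 match → kept, t1 columns NULL.
Total: 4 matched + 8 padded = 12 rows.

12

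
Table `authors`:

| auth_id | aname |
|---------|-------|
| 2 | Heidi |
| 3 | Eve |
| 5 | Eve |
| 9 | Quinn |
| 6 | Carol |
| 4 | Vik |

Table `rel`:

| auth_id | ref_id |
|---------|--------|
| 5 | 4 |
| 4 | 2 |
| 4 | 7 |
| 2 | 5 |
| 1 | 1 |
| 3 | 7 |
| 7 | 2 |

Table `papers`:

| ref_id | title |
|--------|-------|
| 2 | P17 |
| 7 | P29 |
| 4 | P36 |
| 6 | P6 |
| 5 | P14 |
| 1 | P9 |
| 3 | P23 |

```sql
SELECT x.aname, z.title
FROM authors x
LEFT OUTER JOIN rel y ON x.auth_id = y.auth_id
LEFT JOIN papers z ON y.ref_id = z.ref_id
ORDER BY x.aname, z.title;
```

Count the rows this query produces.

Evaluate left to right. First `authors x LEFT JOIN rel y` on auth_id: 7 row(s).
Then LEFT JOIN `papers z` on ref_id: each of those 7 rows is kept; rows whose y.ref_id has no match in z get NULL for z's columns.
Result: 7 row(s).

7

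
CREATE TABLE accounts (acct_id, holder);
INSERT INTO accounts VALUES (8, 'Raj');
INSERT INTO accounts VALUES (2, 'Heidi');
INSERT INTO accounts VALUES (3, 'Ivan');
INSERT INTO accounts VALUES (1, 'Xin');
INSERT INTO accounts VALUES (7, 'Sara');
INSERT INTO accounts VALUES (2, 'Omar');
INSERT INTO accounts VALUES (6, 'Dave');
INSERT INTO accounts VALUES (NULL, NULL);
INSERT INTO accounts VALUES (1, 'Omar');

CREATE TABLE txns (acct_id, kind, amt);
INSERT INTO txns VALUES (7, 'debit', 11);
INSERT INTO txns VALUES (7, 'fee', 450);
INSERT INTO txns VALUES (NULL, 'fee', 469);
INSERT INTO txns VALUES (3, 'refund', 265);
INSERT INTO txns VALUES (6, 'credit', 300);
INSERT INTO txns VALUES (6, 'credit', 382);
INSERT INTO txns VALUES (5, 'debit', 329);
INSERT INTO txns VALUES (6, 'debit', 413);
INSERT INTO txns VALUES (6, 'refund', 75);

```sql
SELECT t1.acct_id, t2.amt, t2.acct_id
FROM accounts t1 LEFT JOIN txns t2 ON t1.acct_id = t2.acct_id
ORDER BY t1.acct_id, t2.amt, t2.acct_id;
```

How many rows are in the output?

LEFT JOIN keeps every row from `accounts`; unmatched rows get NULL for `txns`'s columns.
Matching on t1.acct_id = t2.acct_id. A NULL in a compared column never satisfies the condition.
Matched pairs: 7; unmatched t1 rows kept: 6.
Total: 7 matched + 6 padded = 13 rows.

13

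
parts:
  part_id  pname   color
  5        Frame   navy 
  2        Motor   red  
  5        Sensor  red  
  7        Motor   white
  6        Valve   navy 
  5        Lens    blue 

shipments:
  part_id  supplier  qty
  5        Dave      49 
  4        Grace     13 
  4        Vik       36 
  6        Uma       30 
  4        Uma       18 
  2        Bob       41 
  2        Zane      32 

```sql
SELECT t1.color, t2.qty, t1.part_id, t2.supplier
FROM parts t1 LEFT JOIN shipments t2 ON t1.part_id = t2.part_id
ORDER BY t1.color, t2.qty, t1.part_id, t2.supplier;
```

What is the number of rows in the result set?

7

LEFT JOIN keeps every row from `parts`; unmatched rows get NULL for `shipments`'s columns.
Matching on t1.part_id = t2.part_id.
- part_id=5: 1 matching t2 row(s), so 1 row(s) emitted.
- part_id=2: 2 matching t2 row(s), so 2 row(s) emitted.
- part_id=5: 1 matching t2 row(s), so 1 row(s) emitted.
- part_id=7: no t2 row matches, row kept with t2 columns NULL.
- part_id=6: 1 matching t2 row(s), so 1 row(s) emitted.
- part_id=5: 1 matching t2 row(s), so 1 row(s) emitted.
Total: 6 matched + 1 padded = 7 rows.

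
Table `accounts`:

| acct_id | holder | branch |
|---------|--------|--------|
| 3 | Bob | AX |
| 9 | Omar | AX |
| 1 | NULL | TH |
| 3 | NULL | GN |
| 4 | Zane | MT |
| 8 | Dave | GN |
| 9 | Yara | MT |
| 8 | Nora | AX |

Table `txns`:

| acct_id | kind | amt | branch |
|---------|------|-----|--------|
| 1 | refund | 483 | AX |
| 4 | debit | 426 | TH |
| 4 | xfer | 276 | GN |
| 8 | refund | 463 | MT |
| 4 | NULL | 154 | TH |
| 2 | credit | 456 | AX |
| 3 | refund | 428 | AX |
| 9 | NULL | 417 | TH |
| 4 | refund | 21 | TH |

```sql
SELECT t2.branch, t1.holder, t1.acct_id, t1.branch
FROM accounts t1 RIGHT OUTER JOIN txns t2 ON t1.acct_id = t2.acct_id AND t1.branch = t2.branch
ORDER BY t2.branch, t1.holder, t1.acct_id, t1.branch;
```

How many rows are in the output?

RIGHT JOIN keeps every row from `txns`; unmatched rows get NULL for `accounts`'s columns.
Matching on t1.acct_id = t2.acct_id AND t1.branch = t2.branch.
- t1 row (acct_id=3, branch=AX): matches 1 t2 row(s) → 1 output row(s).
- t1 row (acct_id=9, branch=AX): no match.
- t1 row (acct_id=1, branch=TH): no match.
- t1 row (acct_id=3, branch=GN): no match.
- t1 row (acct_id=4, branch=MT): no match.
- t1 row (acct_id=8, branch=GN): no match.
- t1 row (acct_id=9, branch=MT): no match.
- t1 row (acct_id=8, branch=AX): no match.
- 8 row(s) from t2 found no t1 partner → padded with NULL.
Total: 1 matched + 8 padded = 9 rows.

9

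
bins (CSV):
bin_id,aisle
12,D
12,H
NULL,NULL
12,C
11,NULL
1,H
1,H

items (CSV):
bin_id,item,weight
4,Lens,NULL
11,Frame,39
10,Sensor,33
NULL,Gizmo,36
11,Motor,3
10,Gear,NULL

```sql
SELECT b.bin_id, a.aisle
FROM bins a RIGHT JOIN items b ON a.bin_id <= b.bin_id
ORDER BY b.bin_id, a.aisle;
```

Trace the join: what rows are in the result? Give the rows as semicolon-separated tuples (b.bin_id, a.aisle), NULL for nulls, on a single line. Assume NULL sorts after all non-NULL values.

(4, H); (4, H); (10, H); (10, H); (10, H); (10, H); (11, H); (11, H); (11, H); (11, H); (11, NULL); (11, NULL); (NULL, NULL)

RIGHT JOIN keeps every row from `items`; unmatched rows get NULL for `bins`'s columns.
Matching on a.bin_id <= b.bin_id. A NULL in a compared column never satisfies the condition.
- bin_id=12: no matching b row.
- bin_id=12: no matching b row.
- bin_id=NULL: no matching b row.
- bin_id=12: no matching b row.
- bin_id=11: 2 matching b row(s), so 2 row(s) emitted.
- bin_id=1: 5 matching b row(s), so 5 row(s) emitted.
- bin_id=1: 5 matching b row(s), so 5 row(s) emitted.
- 1 row(s) from b found no a partner → padded with NULL.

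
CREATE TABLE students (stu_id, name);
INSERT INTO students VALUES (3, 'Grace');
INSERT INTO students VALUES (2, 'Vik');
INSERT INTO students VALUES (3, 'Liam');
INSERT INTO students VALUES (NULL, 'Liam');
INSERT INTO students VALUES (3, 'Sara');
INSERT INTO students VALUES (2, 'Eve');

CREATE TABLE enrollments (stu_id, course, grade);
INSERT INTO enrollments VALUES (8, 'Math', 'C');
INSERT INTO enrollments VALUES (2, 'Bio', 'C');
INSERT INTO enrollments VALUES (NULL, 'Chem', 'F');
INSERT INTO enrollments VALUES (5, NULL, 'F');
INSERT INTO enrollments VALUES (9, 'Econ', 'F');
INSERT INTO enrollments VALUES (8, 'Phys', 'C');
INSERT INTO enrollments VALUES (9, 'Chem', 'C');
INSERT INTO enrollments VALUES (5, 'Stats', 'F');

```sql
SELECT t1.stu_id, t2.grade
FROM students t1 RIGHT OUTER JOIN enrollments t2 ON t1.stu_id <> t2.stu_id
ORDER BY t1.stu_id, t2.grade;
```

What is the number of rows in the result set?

34

RIGHT JOIN keeps every row from `enrollments`; unmatched rows get NULL for `students`'s columns.
Matching on t1.stu_id <> t2.stu_id. A NULL in a compared column never satisfies the condition.
- t1[0] stu_id=3 → 7 match(es) in t2 → 7 row(s).
- t1[1] stu_id=2 → 6 match(es) in t2 → 6 row(s).
- t1[2] stu_id=3 → 7 match(es) in t2 → 7 row(s).
- t1[3] stu_id=NULL → no match.
- t1[4] stu_id=3 → 7 match(es) in t2 → 7 row(s).
- t1[5] stu_id=2 → 6 match(es) in t2 → 6 row(s).
- plus 1 unmatched t2 row(s), each kept with NULL t1 columns.
Total: 33 matched + 1 padded = 34 rows.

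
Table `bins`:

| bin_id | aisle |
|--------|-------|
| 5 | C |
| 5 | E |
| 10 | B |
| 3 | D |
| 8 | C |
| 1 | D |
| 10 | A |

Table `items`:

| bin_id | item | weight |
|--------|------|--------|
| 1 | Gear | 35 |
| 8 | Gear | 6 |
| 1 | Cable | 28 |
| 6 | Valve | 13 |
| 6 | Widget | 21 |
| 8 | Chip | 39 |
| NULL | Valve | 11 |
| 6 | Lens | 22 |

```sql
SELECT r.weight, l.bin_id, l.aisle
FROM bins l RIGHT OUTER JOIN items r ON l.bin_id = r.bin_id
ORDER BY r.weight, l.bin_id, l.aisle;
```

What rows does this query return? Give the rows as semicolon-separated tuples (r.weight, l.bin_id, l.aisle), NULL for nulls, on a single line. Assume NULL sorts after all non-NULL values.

RIGHT JOIN keeps every row from `items`; unmatched rows get NULL for `bins`'s columns.
Matching on l.bin_id = r.bin_id. A NULL in a compared column never satisfies the condition.
Matched pairs: 4; unmatched r rows kept: 4.

(6, 8, C); (11, NULL, NULL); (13, NULL, NULL); (21, NULL, NULL); (22, NULL, NULL); (28, 1, D); (35, 1, D); (39, 8, C)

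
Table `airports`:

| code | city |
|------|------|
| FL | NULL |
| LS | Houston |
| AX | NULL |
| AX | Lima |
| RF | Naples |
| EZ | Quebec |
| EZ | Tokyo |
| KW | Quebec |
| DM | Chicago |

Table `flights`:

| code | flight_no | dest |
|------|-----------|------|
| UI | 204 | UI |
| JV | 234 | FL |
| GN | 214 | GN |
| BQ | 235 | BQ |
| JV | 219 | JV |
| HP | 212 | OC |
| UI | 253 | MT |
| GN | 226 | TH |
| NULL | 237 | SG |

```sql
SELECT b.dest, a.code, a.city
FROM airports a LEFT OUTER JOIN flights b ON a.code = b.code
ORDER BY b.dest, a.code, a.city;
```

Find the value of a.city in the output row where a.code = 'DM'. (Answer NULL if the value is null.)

LEFT JOIN keeps every row from `airports`; unmatched rows get NULL for `flights`'s columns.
Matching on a.code = b.code. A NULL in a compared column never satisfies the condition.
Matched pairs: 0; unmatched a rows kept: 9.

Chicago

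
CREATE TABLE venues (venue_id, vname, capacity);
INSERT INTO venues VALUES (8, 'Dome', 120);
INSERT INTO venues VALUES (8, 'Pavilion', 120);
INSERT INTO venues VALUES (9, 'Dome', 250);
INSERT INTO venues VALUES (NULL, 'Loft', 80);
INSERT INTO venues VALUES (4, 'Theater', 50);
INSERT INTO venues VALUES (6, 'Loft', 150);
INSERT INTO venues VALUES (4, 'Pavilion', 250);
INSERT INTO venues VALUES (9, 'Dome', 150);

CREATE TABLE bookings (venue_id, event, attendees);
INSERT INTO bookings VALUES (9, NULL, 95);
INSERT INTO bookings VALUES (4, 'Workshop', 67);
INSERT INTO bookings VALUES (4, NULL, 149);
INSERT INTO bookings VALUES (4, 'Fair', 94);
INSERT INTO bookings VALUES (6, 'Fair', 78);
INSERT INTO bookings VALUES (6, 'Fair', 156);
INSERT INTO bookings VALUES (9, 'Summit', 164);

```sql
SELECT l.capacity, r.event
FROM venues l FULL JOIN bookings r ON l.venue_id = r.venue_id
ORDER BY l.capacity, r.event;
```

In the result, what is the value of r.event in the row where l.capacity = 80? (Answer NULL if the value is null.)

NULL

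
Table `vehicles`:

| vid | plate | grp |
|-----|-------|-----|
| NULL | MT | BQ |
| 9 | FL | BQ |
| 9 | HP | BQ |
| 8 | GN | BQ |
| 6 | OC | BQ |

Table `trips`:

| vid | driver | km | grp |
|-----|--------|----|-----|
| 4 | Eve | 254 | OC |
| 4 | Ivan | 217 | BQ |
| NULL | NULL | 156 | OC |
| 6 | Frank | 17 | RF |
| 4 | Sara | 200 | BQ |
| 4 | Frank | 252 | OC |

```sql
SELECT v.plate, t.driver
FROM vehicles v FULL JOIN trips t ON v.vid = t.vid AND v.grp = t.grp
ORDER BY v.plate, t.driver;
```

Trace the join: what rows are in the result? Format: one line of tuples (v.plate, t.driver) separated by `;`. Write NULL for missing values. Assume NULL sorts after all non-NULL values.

(FL, NULL); (GN, NULL); (HP, NULL); (MT, NULL); (OC, NULL); (NULL, Eve); (NULL, Frank); (NULL, Frank); (NULL, Ivan); (NULL, Sara); (NULL, NULL)

FULL OUTER JOIN keeps every row from both sides; unmatched rows get NULL for the other side's columns.
Matching on v.vid = t.vid AND v.grp = t.grp. A NULL in a compared column never satisfies the condition.
- v (vid=NULL, grp=BQ) has no partner → padded with NULL.
- v (vid=9, grp=BQ) has no partner → padded with NULL.
- v (vid=9, grp=BQ) has no partner → padded with NULL.
- v (vid=8, grp=BQ) has no partner → padded with NULL.
- v (vid=6, grp=BQ) has no partner → padded with NULL.
- 6 row(s) from t found no v partner → padded with NULL.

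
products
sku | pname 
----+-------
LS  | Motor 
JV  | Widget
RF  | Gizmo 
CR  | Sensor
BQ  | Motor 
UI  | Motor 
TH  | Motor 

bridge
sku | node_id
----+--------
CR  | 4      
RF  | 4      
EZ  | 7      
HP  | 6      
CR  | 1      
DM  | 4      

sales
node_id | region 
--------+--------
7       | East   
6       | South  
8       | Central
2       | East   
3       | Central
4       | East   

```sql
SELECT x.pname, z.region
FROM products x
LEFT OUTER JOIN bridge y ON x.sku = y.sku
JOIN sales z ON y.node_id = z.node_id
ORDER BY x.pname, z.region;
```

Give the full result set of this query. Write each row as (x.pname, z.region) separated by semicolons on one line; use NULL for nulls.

(Gizmo, East); (Sensor, East)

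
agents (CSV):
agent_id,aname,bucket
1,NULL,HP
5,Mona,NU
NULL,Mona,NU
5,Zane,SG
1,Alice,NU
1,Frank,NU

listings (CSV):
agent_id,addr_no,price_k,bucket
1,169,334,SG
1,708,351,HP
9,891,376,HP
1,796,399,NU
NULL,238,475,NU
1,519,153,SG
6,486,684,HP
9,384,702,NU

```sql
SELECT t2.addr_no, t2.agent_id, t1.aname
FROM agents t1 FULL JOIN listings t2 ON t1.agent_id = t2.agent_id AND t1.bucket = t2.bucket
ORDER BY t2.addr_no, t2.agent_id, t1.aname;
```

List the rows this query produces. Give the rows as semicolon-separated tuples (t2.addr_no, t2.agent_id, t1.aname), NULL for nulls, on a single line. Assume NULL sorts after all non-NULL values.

(169, 1, NULL); (238, NULL, NULL); (384, 9, NULL); (486, 6, NULL); (519, 1, NULL); (708, 1, NULL); (796, 1, Alice); (796, 1, Frank); (891, 9, NULL); (NULL, NULL, Mona); (NULL, NULL, Mona); (NULL, NULL, Zane)

FULL OUTER JOIN keeps every row from both sides; unmatched rows get NULL for the other side's columns.
Matching on t1.agent_id = t2.agent_id AND t1.bucket = t2.bucket. A NULL in a compared column never satisfies the condition.
- t1[0] agent_id=1, bucket=HP → 1 match(es) in t2 → 1 row(s).
- t1[1] agent_id=5, bucket=NU → no match; kept with NULLs on the t2 side.
- t1[2] agent_id=NULL, bucket=NU → no match; kept with NULLs on the t2 side.
- t1[3] agent_id=5, bucket=SG → no match; kept with NULLs on the t2 side.
- t1[4] agent_id=1, bucket=NU → 1 match(es) in t2 → 1 row(s).
- t1[5] agent_id=1, bucket=NU → 1 match(es) in t2 → 1 row(s).
- plus 6 unmatched t2 row(s), each kept with NULL t1 columns.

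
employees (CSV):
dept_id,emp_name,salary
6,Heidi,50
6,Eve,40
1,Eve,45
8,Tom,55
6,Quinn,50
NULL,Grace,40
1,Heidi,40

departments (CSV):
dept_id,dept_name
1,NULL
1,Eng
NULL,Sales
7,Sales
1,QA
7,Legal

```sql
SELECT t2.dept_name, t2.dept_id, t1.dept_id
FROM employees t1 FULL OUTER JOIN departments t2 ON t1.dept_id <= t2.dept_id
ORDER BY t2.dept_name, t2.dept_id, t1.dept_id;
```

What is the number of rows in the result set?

FULL OUTER JOIN keeps every row from both sides; unmatched rows get NULL for the other side's columns.
Matching on t1.dept_id <= t2.dept_id. A NULL in a compared column never satisfies the condition.
- dept_id=6: 2 matching t2 row(s), so 2 row(s) emitted.
- dept_id=6: 2 matching t2 row(s), so 2 row(s) emitted.
- dept_id=1: 5 matching t2 row(s), so 5 row(s) emitted.
- dept_id=8: no t2 row matches, row kept with t2 columns NULL.
- dept_id=6: 2 matching t2 row(s), so 2 row(s) emitted.
- dept_id=NULL: no t2 row matches, row kept with t2 columns NULL.
- dept_id=1: 5 matching t2 row(s), so 5 row(s) emitted.
- 1 t2 row(s) had no t1 match → kept, t1 columns NULL.
Total: 16 matched + 3 padded = 19 rows.

19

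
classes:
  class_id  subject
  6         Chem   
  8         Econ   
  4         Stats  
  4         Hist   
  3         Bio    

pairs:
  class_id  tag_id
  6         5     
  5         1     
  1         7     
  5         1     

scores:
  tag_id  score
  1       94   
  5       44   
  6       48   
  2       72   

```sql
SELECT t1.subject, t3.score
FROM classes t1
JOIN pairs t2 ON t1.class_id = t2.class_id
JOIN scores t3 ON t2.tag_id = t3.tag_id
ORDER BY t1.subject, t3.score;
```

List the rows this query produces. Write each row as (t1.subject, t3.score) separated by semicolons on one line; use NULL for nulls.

Step 1 — t1 INNER JOIN t2 on class_id → 1 row(s).
Then INNER JOIN `scores t3` on tag_id: keep only rows whose t2.tag_id appears in t3.

(Chem, 44)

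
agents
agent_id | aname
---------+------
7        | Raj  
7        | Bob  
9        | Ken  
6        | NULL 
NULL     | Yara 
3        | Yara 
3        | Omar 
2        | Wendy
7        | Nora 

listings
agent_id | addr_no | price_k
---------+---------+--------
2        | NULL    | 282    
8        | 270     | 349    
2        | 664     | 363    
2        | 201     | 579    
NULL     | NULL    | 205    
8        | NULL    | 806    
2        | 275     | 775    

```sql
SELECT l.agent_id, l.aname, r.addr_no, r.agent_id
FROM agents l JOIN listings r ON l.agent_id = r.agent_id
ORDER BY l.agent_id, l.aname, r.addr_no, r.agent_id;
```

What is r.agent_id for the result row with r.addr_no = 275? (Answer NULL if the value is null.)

INNER JOIN keeps only pairs where the ON condition holds.
Matching on l.agent_id = r.agent_id. A NULL in a compared column never satisfies the condition.
- l[0] agent_id=7 → no match; dropped.
- l[1] agent_id=7 → no match; dropped.
- l[2] agent_id=9 → no match; dropped.
- l[3] agent_id=6 → no match; dropped.
- l[4] agent_id=NULL → no match; dropped.
- l[5] agent_id=3 → no match; dropped.
- l[6] agent_id=3 → no match; dropped.
- l[7] agent_id=2 → 4 match(es) in r → 4 row(s).
- l[8] agent_id=7 → no match; dropped.

2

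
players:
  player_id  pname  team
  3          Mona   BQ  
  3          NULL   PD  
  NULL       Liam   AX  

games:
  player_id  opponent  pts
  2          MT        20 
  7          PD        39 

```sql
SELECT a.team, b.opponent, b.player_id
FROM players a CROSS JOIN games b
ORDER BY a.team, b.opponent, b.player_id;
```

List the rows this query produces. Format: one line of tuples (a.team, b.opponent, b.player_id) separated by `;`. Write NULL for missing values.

CROSS JOIN pairs every row of `players` with every row of `games`: 3 × 2 = 6 rows.

(AX, MT, 2); (AX, PD, 7); (BQ, MT, 2); (BQ, PD, 7); (PD, MT, 2); (PD, PD, 7)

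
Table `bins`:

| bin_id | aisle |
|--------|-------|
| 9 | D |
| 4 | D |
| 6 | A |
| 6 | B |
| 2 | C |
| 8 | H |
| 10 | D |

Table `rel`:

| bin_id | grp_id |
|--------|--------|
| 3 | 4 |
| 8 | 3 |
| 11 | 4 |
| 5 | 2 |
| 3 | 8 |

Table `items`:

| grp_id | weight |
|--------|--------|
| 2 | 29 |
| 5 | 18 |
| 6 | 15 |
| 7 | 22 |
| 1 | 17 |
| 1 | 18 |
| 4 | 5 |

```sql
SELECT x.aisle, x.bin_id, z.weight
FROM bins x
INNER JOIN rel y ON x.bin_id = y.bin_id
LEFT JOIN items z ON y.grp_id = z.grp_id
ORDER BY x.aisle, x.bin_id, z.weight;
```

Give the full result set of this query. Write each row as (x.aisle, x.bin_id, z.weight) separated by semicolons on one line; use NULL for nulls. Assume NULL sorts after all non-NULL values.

(H, 8, NULL)

Joins associate left-to-right: bins INNER JOIN rel on bin_id gives 1 intermediate row(s).
Then LEFT JOIN `items z` on grp_id: each of those 1 rows is kept; rows whose y.grp_id has no match in z get NULL for z's columns.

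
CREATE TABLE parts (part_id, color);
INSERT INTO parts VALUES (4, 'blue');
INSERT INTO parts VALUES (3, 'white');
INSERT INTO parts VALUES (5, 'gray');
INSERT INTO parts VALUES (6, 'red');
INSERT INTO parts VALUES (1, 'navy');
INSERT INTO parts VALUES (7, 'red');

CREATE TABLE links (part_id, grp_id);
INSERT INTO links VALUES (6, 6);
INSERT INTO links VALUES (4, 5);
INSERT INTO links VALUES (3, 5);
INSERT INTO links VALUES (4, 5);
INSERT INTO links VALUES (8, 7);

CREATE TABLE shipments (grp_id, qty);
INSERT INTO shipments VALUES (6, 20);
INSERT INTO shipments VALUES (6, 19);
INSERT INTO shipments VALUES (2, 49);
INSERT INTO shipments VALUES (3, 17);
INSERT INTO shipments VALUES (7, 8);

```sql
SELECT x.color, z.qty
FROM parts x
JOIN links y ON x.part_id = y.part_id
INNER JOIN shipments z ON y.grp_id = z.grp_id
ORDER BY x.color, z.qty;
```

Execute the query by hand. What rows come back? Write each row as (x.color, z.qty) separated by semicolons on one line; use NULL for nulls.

(red, 19); (red, 20)

Joins associate left-to-right: parts INNER JOIN links on part_id gives 4 intermediate row(s).
Then INNER JOIN `shipments z` on grp_id: keep only rows whose y.grp_id appears in z.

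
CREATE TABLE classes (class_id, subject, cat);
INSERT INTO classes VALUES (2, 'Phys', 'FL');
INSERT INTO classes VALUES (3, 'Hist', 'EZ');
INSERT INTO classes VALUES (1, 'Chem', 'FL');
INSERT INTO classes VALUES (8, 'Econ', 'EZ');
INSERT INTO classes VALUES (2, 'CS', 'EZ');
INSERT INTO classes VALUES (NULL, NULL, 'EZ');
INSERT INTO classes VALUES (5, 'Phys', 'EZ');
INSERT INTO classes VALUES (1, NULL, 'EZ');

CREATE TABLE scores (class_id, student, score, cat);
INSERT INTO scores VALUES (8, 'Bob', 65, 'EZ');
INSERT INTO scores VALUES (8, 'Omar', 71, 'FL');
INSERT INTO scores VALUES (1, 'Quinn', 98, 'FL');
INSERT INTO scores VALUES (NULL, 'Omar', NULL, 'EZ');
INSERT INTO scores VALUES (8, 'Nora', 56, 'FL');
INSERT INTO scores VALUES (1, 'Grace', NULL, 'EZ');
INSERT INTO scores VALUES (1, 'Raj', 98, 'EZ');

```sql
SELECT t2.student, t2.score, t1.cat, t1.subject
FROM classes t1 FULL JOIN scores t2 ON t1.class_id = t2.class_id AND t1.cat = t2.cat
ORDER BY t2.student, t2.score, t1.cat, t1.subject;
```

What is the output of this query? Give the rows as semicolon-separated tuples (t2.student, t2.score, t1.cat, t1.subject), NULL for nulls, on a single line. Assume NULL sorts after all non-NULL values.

(Bob, 65, EZ, Econ); (Grace, NULL, EZ, NULL); (Nora, 56, NULL, NULL); (Omar, 71, NULL, NULL); (Omar, NULL, NULL, NULL); (Quinn, 98, FL, Chem); (Raj, 98, EZ, NULL); (NULL, NULL, EZ, CS); (NULL, NULL, EZ, Hist); (NULL, NULL, EZ, Phys); (NULL, NULL, EZ, NULL); (NULL, NULL, FL, Phys)

FULL OUTER JOIN keeps every row from both sides; unmatched rows get NULL for the other side's columns.
Matching on t1.class_id = t2.class_id AND t1.cat = t2.cat. A NULL in a compared column never satisfies the condition.
- t1 row (class_id=2, cat=FL): no match → kept, t2 columns NULL.
- t1 row (class_id=3, cat=EZ): no match → kept, t2 columns NULL.
- t1 row (class_id=1, cat=FL): matches 1 t2 row(s) → 1 output row(s).
- t1 row (class_id=8, cat=EZ): matches 1 t2 row(s) → 1 output row(s).
- t1 row (class_id=2, cat=EZ): no match → kept, t2 columns NULL.
- t1 row (class_id=NULL, cat=EZ): no match → kept, t2 columns NULL.
- t1 row (class_id=5, cat=EZ): no match → kept, t2 columns NULL.
- t1 row (class_id=1, cat=EZ): matches 2 t2 row(s) → 2 output row(s).
- 3 t2 row(s) had no t1 match → kept, t1 columns NULL.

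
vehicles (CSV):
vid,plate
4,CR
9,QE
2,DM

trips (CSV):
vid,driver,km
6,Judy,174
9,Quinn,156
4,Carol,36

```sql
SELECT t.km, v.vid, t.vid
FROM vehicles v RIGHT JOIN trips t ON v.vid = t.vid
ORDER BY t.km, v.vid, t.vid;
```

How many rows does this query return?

RIGHT JOIN keeps every row from `trips`; unmatched rows get NULL for `vehicles`'s columns.
Matching on v.vid = t.vid.
- vid=4: 1 matching t row(s), so 1 row(s) emitted.
- vid=9: 1 matching t row(s), so 1 row(s) emitted.
- vid=2: no matching t row.
- plus 1 unmatched t row(s), each kept with NULL v columns.
Total: 2 matched + 1 padded = 3 rows.

3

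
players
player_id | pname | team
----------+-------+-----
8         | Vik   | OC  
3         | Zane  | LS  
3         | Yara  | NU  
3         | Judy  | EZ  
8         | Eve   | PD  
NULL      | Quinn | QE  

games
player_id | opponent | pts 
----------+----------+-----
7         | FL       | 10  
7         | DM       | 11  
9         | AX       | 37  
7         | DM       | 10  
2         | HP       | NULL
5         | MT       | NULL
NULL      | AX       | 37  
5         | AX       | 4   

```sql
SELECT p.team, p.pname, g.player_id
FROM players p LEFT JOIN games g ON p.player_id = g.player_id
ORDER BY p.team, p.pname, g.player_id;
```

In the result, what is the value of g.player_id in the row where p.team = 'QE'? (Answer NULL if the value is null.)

NULL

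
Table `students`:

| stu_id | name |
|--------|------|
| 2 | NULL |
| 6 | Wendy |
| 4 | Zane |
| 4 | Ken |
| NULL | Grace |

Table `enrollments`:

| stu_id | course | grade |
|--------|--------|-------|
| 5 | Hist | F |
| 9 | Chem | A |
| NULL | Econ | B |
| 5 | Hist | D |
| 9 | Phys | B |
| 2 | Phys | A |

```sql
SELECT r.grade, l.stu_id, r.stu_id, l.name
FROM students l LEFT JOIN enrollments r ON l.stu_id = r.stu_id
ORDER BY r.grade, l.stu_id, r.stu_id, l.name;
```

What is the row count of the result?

LEFT JOIN keeps every row from `students`; unmatched rows get NULL for `enrollments`'s columns.
Matching on l.stu_id = r.stu_id. A NULL in a compared column never satisfies the condition.
- l[0] stu_id=2 → 1 match(es) in r → 1 row(s).
- l[1] stu_id=6 → no match; kept with NULLs on the r side.
- l[2] stu_id=4 → no match; kept with NULLs on the r side.
- l[3] stu_id=4 → no match; kept with NULLs on the r side.
- l[4] stu_id=NULL → no match; kept with NULLs on the r side.
Total: 1 matched + 4 padded = 5 rows.

5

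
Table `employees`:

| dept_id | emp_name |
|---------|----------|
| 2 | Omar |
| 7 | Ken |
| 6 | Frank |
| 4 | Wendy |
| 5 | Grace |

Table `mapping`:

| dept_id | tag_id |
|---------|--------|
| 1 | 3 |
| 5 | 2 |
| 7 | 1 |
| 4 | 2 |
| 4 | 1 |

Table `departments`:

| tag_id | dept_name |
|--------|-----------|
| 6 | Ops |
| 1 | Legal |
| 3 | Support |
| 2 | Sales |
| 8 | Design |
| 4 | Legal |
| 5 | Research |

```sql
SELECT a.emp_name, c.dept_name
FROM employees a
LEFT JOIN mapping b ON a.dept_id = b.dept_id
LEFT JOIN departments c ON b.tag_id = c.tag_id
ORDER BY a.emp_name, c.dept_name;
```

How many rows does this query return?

6

Evaluate left to right. First `employees a LEFT JOIN mapping b` on dept_id: 6 row(s).
Then LEFT JOIN `departments c` on tag_id: each of those 6 rows is kept; rows whose b.tag_id has no match in c get NULL for c's columns.
Result: 6 row(s).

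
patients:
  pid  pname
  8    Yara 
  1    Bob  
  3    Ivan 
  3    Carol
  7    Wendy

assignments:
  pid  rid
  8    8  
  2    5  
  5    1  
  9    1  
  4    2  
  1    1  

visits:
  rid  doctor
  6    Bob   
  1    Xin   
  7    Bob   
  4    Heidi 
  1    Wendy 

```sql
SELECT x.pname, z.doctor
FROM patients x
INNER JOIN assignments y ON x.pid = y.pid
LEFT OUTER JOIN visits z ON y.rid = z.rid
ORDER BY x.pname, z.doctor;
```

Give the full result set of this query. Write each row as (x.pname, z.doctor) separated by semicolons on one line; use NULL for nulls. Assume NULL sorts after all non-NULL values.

(Bob, Wendy); (Bob, Xin); (Yara, NULL)

Joins associate left-to-right: patients INNER JOIN assignments on pid gives 2 intermediate row(s).
Then LEFT JOIN `visits z` on rid: each of those 2 rows is kept; rows whose y.rid has no match in z get NULL for z's columns.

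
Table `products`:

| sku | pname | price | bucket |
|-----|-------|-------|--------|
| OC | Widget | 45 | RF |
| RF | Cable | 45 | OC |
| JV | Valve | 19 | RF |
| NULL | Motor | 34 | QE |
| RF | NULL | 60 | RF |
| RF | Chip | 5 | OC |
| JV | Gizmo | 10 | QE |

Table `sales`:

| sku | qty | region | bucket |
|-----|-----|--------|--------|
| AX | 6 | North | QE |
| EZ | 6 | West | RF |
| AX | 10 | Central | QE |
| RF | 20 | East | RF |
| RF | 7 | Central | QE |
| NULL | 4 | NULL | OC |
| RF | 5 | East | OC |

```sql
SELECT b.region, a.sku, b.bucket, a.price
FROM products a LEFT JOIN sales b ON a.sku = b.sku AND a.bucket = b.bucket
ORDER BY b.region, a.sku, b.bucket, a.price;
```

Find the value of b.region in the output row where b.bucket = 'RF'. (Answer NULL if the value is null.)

East

LEFT JOIN keeps every row from `products`; unmatched rows get NULL for `sales`'s columns.
Matching on a.sku = b.sku AND a.bucket = b.bucket. A NULL in a compared column never satisfies the condition.
Matched pairs: 3; unmatched a rows kept: 4.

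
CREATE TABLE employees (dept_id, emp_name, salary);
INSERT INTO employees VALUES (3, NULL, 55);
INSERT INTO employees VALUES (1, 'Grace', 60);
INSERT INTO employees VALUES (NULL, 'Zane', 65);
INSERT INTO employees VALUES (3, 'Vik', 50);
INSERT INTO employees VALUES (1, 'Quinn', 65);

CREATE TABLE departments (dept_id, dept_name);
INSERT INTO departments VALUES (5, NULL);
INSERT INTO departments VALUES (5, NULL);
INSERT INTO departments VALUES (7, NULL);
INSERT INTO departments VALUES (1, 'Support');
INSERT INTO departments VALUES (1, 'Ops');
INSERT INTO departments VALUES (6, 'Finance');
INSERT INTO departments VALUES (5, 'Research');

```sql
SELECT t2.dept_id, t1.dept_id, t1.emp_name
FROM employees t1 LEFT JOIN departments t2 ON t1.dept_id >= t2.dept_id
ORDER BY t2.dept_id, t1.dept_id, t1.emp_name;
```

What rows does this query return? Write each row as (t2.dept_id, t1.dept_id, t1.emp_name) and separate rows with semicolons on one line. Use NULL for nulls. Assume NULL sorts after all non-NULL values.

(1, 1, Grace); (1, 1, Grace); (1, 1, Quinn); (1, 1, Quinn); (1, 3, Vik); (1, 3, Vik); (1, 3, NULL); (1, 3, NULL); (NULL, NULL, Zane)

LEFT JOIN keeps every row from `employees`; unmatched rows get NULL for `departments`'s columns.
Matching on t1.dept_id >= t2.dept_id. A NULL in a compared column never satisfies the condition.
- t1 row (dept_id=3): matches 2 t2 row(s) → 2 output row(s).
- t1 row (dept_id=1): matches 2 t2 row(s) → 2 output row(s).
- t1 row (dept_id=NULL): no match → kept, t2 columns NULL.
- t1 row (dept_id=3): matches 2 t2 row(s) → 2 output row(s).
- t1 row (dept_id=1): matches 2 t2 row(s) → 2 output row(s).
After projecting and ordering:
t2.dept_id | t1.dept_id | t1.emp_name
1 | 1 | Grace
1 | 1 | Grace
1 | 1 | Quinn
1 | 1 | Quinn
1 | 3 | Vik
1 | 3 | Vik
1 | 3 | NULL
1 | 3 | NULL
NULL | NULL | Zane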